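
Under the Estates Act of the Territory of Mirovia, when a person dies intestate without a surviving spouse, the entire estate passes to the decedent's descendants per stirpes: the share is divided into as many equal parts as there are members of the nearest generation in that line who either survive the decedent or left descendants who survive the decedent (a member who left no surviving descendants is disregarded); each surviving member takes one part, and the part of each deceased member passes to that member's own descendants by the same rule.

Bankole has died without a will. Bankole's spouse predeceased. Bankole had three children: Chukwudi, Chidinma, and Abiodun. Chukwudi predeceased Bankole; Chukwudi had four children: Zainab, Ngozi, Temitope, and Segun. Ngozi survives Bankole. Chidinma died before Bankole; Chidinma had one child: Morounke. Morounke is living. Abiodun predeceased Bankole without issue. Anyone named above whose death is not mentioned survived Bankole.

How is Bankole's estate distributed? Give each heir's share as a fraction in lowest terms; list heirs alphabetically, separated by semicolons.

Morounke 1/2; Ngozi 1/8; Segun 1/8; Temitope 1/8; Zainab 1/8

There is no surviving spouse, so the entire estate passes to Bankole's descendants per stirpes.
Abiodun left no surviving issue, so that branch lapses and is disregarded.
The estate is divided into 2 equal shares of 1/2 among Chukwudi, Chidinma.
Chukwudi predeceased; the 1/2 allotted to Chukwudi's branch passes to Chukwudi's issue by representation.
The 1/2 is divided into 4 equal shares of 1/8 among Zainab, Ngozi, Temitope, Segun.
Zainab is living and takes 1/8.
Ngozi is living and takes 1/8.
Temitope is living and takes 1/8.
Segun is living and takes 1/8.
Chidinma predeceased; the 1/2 allotted to Chidinma's branch passes to Chidinma's issue by representation.
Morounke is the sole taker at this level and receives the full 1/2.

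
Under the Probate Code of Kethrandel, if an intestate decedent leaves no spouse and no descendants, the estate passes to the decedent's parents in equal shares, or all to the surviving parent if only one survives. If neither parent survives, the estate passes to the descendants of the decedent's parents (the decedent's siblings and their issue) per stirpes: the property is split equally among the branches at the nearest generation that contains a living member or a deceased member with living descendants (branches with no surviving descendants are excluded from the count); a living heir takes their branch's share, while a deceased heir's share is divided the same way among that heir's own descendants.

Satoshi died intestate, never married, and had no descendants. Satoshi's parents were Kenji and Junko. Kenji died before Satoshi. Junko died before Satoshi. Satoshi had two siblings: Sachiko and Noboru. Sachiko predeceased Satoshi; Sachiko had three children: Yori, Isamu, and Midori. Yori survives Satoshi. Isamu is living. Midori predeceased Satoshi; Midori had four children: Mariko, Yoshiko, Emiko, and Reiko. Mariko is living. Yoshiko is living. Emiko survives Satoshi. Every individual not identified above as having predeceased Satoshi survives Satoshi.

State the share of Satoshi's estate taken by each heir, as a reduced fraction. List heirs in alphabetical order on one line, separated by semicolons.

Neither parent survives and there are no descendants, so the estate passes to Satoshi's siblings and their issue per stirpes.
The estate is divided into 2 equal shares of 1/2 among Sachiko, Noboru.
Sachiko predeceased; the 1/2 allotted to Sachiko's branch passes to Sachiko's issue by representation.
The 1/2 is divided into 3 equal shares of 1/6 among Yori, Isamu, Midori.
Yori is living and takes 1/6.
Isamu is living and takes 1/6.
Midori predeceased; the 1/6 allotted to Midori's branch passes to Midori's issue by representation.
The 1/6 is divided into 4 equal shares of 1/24 among Mariko, Yoshiko, Emiko, Reiko.
Mariko is living and takes 1/24.
Yoshiko is living and takes 1/24.
Emiko is living and takes 1/24.
Reiko is living and takes 1/24.
Noboru is living and takes 1/2.

Emiko 1/24; Isamu 1/6; Mariko 1/24; Noboru 1/2; Reiko 1/24; Yori 1/6; Yoshiko 1/24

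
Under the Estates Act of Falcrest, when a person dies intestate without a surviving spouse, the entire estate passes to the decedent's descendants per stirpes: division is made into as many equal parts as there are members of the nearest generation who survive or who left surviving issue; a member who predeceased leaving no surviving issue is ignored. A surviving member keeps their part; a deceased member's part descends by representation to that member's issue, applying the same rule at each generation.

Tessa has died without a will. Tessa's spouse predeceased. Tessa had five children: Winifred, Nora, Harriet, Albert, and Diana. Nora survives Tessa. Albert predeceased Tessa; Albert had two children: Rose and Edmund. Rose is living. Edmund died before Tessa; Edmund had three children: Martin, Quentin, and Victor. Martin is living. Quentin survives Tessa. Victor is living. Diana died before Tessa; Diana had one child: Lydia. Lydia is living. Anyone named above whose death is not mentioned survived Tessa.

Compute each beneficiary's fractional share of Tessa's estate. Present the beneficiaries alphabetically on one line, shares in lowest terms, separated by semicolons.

Harriet 1/5; Lydia 1/5; Martin 1/30; Nora 1/5; Quentin 1/30; Rose 1/10; Victor 1/30; Winifred 1/5

There is no surviving spouse, so the entire estate passes to Tessa's descendants per stirpes.
The estate is divided into 5 equal shares of 1/5 among Winifred, Nora, Harriet, Albert, Diana.
Winifred is living and takes 1/5.
Nora is living and takes 1/5.
Harriet is living and takes 1/5.
Albert predeceased; the 1/5 allotted to Albert's branch passes to Albert's issue by representation.
The 1/5 is divided into 2 equal shares of 1/10 among Rose, Edmund.
Rose is living and takes 1/10.
Edmund predeceased; the 1/10 allotted to Edmund's branch passes to Edmund's issue by representation.
The 1/10 is divided into 3 equal shares of 1/30 among Martin, Quentin, Victor.
Martin is living and takes 1/30.
Quentin is living and takes 1/30.
Victor is living and takes 1/30.
Diana predeceased; the 1/5 allotted to Diana's branch passes to Diana's issue by representation.
Lydia is the sole taker at this level and receives the full 1/5.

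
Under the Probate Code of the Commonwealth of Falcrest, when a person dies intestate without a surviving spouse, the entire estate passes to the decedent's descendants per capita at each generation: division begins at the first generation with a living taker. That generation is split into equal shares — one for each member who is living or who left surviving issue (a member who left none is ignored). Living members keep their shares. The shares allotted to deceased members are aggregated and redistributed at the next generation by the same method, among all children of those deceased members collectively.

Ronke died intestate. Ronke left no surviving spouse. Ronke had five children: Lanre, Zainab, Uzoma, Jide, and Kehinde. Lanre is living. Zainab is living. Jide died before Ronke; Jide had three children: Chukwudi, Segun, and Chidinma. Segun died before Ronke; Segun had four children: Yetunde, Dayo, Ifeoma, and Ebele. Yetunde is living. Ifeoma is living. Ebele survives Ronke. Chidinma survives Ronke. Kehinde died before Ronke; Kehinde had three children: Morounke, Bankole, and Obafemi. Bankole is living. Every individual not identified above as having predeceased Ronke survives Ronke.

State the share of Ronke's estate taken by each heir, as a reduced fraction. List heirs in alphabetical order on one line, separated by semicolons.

Bankole 1/15; Chidinma 1/15; Chukwudi 1/15; Dayo 1/60; Ebele 1/60; Ifeoma 1/60; Lanre 1/5; Morounke 1/15; Obafemi 1/15; Uzoma 1/5; Yetunde 1/60; Zainab 1/5

There is no surviving spouse, so the entire estate passes to Ronke's descendants per capita at each generation.
At generation 1 (Lanre, Zainab, Uzoma, Jide, Kehinde) there are 5 shares of (1)/5 = 1/5 each.
Living: Lanre, Zainab, and Uzoma — each takes 1/5.
Deceased: Jide and Kehinde. Their combined 2/5 is pooled and carried to generation 2.
At generation 2 (Chukwudi, Segun, Chidinma, Morounke, Bankole, Obafemi) there are 6 shares of (2/5)/6 = 1/15 each.
Living: Chukwudi, Chidinma, Morounke, Bankole, and Obafemi — each takes 1/15.
Deceased: Segun. That 1/15 share is carried to generation 3.
At generation 3 (Yetunde, Dayo, Ifeoma, Ebele) there are 4 shares of (1/15)/4 = 1/60 each.
Living: Yetunde, Dayo, Ifeoma, and Ebele — each takes 1/60.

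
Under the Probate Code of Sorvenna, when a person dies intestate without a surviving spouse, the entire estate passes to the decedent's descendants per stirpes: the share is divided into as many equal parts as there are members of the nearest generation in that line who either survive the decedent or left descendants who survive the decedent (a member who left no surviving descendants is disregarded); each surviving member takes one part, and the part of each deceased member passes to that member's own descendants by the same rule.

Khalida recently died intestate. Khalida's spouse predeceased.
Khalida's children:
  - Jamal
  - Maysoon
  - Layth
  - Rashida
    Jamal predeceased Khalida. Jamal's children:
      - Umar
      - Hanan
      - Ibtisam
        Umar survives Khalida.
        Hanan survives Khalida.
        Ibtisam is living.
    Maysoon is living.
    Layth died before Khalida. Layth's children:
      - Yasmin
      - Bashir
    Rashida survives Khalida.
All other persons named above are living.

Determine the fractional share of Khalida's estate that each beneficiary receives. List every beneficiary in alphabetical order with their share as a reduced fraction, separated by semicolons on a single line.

There is no surviving spouse, so the entire estate passes to Khalida's descendants per stirpes.
The estate is divided into 4 equal shares of 1/4 among Jamal, Maysoon, Layth, Rashida.
Jamal predeceased; the 1/4 allotted to Jamal's branch passes to Jamal's issue by representation.
The 1/4 is divided into 3 equal shares of 1/12 among Umar, Hanan, Ibtisam.
Umar is living and takes 1/12.
Hanan is living and takes 1/12.
Ibtisam is living and takes 1/12.
Maysoon is living and takes 1/4.
Layth predeceased; the 1/4 allotted to Layth's branch passes to Layth's issue by representation.
The 1/4 is divided into 2 equal shares of 1/8 among Yasmin, Bashir.
Yasmin is living and takes 1/8.
Bashir is living and takes 1/8.
Rashida is living and takes 1/4.

Bashir 1/8; Hanan 1/12; Ibtisam 1/12; Maysoon 1/4; Rashida 1/4; Umar 1/12; Yasmin 1/8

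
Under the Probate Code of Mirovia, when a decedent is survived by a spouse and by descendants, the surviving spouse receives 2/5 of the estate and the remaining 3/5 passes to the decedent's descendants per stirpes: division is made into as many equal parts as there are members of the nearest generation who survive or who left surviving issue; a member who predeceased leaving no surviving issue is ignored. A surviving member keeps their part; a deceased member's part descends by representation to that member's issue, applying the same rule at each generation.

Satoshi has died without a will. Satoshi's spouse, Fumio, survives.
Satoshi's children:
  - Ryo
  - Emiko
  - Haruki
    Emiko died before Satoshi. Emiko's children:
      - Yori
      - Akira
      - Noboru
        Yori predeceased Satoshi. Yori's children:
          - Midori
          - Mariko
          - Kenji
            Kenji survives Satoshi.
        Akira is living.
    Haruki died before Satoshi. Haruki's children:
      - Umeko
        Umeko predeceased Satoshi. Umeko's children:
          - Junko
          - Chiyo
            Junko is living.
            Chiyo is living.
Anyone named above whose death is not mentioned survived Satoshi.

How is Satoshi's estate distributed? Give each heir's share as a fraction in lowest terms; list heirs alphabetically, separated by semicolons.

Akira 1/15; Chiyo 1/10; Fumio 2/5; Junko 1/10; Kenji 1/45; Mariko 1/45; Midori 1/45; Noboru 1/15; Ryo 1/5

Fumio, as surviving spouse, takes 2/5.
The remaining 3/5 passes to Satoshi's descendants per stirpes.
The 3/5 is divided into 3 equal shares of 1/5 among Ryo, Emiko, Haruki.
Ryo is living and takes 1/5.
Emiko predeceased; the 1/5 allotted to Emiko's branch passes to Emiko's issue by representation.
The 1/5 is divided into 3 equal shares of 1/15 among Yori, Akira, Noboru.
Yori predeceased; the 1/15 allotted to Yori's branch passes to Yori's issue by representation.
The 1/15 is divided into 3 equal shares of 1/45 among Midori, Mariko, Kenji.
Midori is living and takes 1/45.
Mariko is living and takes 1/45.
Kenji is living and takes 1/45.
Akira is living and takes 1/15.
Noboru is living and takes 1/15.
Haruki predeceased; the 1/5 allotted to Haruki's branch passes to Haruki's issue by representation.
Umeko's line is the sole branch at this level, so the full 1/5 passes to Umeko's issue by representation.
The 1/5 is divided into 2 equal shares of 1/10 among Junko, Chiyo.
Junko is living and takes 1/10.
Chiyo is living and takes 1/10.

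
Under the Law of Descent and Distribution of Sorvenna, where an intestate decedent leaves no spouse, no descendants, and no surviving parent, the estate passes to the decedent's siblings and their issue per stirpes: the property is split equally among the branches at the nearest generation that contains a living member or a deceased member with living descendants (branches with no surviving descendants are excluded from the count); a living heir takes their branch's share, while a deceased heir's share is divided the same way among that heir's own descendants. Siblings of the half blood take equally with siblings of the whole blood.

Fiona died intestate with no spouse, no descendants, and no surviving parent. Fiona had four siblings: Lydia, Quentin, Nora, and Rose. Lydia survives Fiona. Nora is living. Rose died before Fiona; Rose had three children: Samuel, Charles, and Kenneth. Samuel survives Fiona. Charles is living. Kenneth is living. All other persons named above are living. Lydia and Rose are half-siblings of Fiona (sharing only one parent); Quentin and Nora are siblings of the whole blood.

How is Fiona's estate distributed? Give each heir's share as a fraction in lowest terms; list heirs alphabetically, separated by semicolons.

Charles 1/12; Kenneth 1/12; Lydia 1/4; Nora 1/4; Quentin 1/4; Samuel 1/12

No spouse, descendants, or parent survives, so the estate passes to Fiona's siblings per stirpes.
Half-blood and whole-blood siblings take equally under the stated rule.
The estate is divided into 4 equal shares of 1/4 among Lydia, Quentin, Nora, Rose.
Lydia is living and takes 1/4.
Quentin is living and takes 1/4.
Nora is living and takes 1/4.
Rose predeceased; the 1/4 allotted to Rose's branch passes to Rose's issue by representation.
The 1/4 is divided into 3 equal shares of 1/12 among Samuel, Charles, Kenneth.
Samuel is living and takes 1/12.
Charles is living and takes 1/12.
Kenneth is living and takes 1/12.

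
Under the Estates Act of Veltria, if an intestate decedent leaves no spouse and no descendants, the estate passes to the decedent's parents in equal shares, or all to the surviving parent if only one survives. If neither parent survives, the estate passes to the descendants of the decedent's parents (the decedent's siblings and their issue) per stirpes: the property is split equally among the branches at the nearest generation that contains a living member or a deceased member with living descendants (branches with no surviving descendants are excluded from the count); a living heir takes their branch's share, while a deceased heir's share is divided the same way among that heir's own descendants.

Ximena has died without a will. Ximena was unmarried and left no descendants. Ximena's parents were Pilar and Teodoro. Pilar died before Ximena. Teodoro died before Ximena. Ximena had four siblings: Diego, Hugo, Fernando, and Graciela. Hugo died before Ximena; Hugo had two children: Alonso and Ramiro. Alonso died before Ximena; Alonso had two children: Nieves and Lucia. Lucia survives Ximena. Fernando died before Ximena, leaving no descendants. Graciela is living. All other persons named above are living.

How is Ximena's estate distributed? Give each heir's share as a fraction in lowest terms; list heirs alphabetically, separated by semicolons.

Neither parent survives and there are no descendants, so the estate passes to Ximena's siblings and their issue per stirpes.
Fernando left no surviving issue, so that branch lapses and is disregarded.
The estate is divided into 3 equal shares of 1/3 among Diego, Hugo, Graciela.
Diego is living and takes 1/3.
Hugo predeceased; the 1/3 allotted to Hugo's branch passes to Hugo's issue by representation.
The 1/3 is divided into 2 equal shares of 1/6 among Alonso, Ramiro.
Alonso predeceased; the 1/6 allotted to Alonso's branch passes to Alonso's issue by representation.
The 1/6 is divided into 2 equal shares of 1/12 among Nieves, Lucia.
Nieves is living and takes 1/12.
Lucia is living and takes 1/12.
Ramiro is living and takes 1/6.
Graciela is living and takes 1/3.

Diego 1/3; Graciela 1/3; Lucia 1/12; Nieves 1/12; Ramiro 1/6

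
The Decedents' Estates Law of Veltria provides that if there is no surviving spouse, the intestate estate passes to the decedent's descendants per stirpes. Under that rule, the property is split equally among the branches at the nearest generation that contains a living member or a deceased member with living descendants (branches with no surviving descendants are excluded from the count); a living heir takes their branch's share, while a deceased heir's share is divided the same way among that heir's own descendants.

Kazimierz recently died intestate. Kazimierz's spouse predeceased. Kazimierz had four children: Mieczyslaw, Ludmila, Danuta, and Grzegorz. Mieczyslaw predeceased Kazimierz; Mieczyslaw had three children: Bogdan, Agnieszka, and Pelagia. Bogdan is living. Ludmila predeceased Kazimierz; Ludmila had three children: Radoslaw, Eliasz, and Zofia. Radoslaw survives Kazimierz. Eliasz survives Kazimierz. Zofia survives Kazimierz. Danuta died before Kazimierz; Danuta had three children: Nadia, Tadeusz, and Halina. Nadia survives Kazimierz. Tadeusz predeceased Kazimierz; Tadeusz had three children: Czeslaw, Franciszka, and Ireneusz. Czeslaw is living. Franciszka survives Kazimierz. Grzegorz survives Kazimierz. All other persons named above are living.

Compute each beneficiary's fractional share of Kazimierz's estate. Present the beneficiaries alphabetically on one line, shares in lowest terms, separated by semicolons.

There is no surviving spouse, so the entire estate passes to Kazimierz's descendants per stirpes.
The estate is divided into 4 equal shares of 1/4 among Mieczyslaw, Ludmila, Danuta, Grzegorz.
Mieczyslaw predeceased; the 1/4 allotted to Mieczyslaw's branch passes to Mieczyslaw's issue by representation.
The 1/4 is divided into 3 equal shares of 1/12 among Bogdan, Agnieszka, Pelagia.
Bogdan is living and takes 1/12.
Agnieszka is living and takes 1/12.
Pelagia is living and takes 1/12.
Ludmila predeceased; the 1/4 allotted to Ludmila's branch passes to Ludmila's issue by representation.
The 1/4 is divided into 3 equal shares of 1/12 among Radoslaw, Eliasz, Zofia.
Radoslaw is living and takes 1/12.
Eliasz is living and takes 1/12.
Zofia is living and takes 1/12.
Danuta predeceased; the 1/4 allotted to Danuta's branch passes to Danuta's issue by representation.
The 1/4 is divided into 3 equal shares of 1/12 among Nadia, Tadeusz, Halina.
Nadia is living and takes 1/12.
Tadeusz predeceased; the 1/12 allotted to Tadeusz's branch passes to Tadeusz's issue by representation.
The 1/12 is divided into 3 equal shares of 1/36 among Czeslaw, Franciszka, Ireneusz.
Czeslaw is living and takes 1/36.
Franciszka is living and takes 1/36.
Ireneusz is living and takes 1/36.
Halina is living and takes 1/12.
Grzegorz is living and takes 1/4.

Agnieszka 1/12; Bogdan 1/12; Czeslaw 1/36; Eliasz 1/12; Franciszka 1/36; Grzegorz 1/4; Halina 1/12; Ireneusz 1/36; Nadia 1/12; Pelagia 1/12; Radoslaw 1/12; Zofia 1/12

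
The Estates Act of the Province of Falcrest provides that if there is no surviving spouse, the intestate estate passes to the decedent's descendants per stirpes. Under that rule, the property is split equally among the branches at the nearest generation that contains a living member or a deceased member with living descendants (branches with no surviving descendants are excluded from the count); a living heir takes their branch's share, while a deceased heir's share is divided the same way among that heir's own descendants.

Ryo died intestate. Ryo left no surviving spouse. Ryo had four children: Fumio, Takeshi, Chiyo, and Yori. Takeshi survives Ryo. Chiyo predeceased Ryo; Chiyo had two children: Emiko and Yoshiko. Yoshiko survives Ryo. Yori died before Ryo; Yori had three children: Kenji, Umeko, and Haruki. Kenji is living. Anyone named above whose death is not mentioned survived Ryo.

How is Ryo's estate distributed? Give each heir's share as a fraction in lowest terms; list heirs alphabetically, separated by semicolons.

Emiko 1/8; Fumio 1/4; Haruki 1/12; Kenji 1/12; Takeshi 1/4; Umeko 1/12; Yoshiko 1/8

There is no surviving spouse, so the entire estate passes to Ryo's descendants per stirpes.
The estate is divided into 4 equal shares of 1/4 among Fumio, Takeshi, Chiyo, Yori.
Fumio is living and takes 1/4.
Takeshi is living and takes 1/4.
Chiyo predeceased; the 1/4 allotted to Chiyo's branch passes to Chiyo's issue by representation.
The 1/4 is divided into 2 equal shares of 1/8 among Emiko, Yoshiko.
Emiko is living and takes 1/8.
Yoshiko is living and takes 1/8.
Yori predeceased; the 1/4 allotted to Yori's branch passes to Yori's issue by representation.
The 1/4 is divided into 3 equal shares of 1/12 among Kenji, Umeko, Haruki.
Kenji is living and takes 1/12.
Umeko is living and takes 1/12.
Haruki is living and takes 1/12.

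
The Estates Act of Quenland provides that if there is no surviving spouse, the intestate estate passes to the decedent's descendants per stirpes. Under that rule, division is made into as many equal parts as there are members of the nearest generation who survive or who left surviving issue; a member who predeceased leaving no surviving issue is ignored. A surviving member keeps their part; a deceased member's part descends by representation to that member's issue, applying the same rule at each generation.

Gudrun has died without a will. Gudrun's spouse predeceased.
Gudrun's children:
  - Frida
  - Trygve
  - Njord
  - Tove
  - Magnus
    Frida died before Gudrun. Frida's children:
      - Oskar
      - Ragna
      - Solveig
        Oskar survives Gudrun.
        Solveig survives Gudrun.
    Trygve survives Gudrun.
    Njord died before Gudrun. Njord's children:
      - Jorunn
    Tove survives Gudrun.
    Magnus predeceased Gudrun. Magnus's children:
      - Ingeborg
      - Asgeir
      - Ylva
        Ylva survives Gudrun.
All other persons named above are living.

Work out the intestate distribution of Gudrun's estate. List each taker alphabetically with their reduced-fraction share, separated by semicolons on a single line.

There is no surviving spouse, so the entire estate passes to Gudrun's descendants per stirpes.
The estate is divided into 5 equal shares of 1/5 among Frida, Trygve, Njord, Tove, Magnus.
Frida predeceased; the 1/5 allotted to Frida's branch passes to Frida's issue by representation.
The 1/5 is divided into 3 equal shares of 1/15 among Oskar, Ragna, Solveig.
Oskar is living and takes 1/15.
Ragna is living and takes 1/15.
Solveig is living and takes 1/15.
Trygve is living and takes 1/5.
Njord predeceased; the 1/5 allotted to Njord's branch passes to Njord's issue by representation.
Jorunn is the sole taker at this level and receives the full 1/5.
Tove is living and takes 1/5.
Magnus predeceased; the 1/5 allotted to Magnus's branch passes to Magnus's issue by representation.
The 1/5 is divided into 3 equal shares of 1/15 among Ingeborg, Asgeir, Ylva.
Ingeborg is living and takes 1/15.
Asgeir is living and takes 1/15.
Ylva is living and takes 1/15.

Asgeir 1/15; Ingeborg 1/15; Jorunn 1/5; Oskar 1/15; Ragna 1/15; Solveig 1/15; Tove 1/5; Trygve 1/5; Ylva 1/15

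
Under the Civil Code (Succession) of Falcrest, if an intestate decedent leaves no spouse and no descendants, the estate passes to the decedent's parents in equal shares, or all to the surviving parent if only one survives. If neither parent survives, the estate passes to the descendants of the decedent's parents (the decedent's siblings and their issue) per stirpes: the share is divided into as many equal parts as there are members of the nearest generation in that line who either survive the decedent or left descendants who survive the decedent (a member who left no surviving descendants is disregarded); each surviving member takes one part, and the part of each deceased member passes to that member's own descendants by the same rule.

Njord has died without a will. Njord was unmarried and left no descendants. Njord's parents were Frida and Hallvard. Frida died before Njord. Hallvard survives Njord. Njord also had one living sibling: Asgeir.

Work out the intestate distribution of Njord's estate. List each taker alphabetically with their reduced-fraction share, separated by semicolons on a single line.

Only one parent, Hallvard, survives, so Hallvard takes the entire estate. The siblings take nothing because a surviving parent has priority.

Hallvard 1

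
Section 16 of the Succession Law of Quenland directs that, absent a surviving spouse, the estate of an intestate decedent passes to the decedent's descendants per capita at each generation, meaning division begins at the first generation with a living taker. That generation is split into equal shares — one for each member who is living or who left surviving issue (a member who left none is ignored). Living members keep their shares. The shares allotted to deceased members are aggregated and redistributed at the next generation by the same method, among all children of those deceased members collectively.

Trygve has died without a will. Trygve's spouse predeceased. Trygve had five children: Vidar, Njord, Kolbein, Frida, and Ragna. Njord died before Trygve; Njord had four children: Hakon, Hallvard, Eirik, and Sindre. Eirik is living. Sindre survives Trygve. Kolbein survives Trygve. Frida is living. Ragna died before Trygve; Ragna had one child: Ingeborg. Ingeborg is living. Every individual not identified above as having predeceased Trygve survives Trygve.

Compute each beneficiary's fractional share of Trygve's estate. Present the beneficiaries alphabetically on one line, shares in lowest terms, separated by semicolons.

There is no surviving spouse, so the entire estate passes to Trygve's descendants per capita at each generation.
At generation 1 (Vidar, Njord, Kolbein, Frida, Ragna) there are 5 shares of (1)/5 = 1/5 each.
Living: Vidar, Kolbein, and Frida — each takes 1/5.
Deceased: Njord and Ragna. Their combined 2/5 is pooled and carried to generation 2.
At generation 2 (Hakon, Hallvard, Eirik, Sindre, Ingeborg) there are 5 shares of (2/5)/5 = 2/25 each.
Living: Hakon, Hallvard, Eirik, Sindre, and Ingeborg — each takes 2/25.

Eirik 2/25; Frida 1/5; Hakon 2/25; Hallvard 2/25; Ingeborg 2/25; Kolbein 1/5; Sindre 2/25; Vidar 1/5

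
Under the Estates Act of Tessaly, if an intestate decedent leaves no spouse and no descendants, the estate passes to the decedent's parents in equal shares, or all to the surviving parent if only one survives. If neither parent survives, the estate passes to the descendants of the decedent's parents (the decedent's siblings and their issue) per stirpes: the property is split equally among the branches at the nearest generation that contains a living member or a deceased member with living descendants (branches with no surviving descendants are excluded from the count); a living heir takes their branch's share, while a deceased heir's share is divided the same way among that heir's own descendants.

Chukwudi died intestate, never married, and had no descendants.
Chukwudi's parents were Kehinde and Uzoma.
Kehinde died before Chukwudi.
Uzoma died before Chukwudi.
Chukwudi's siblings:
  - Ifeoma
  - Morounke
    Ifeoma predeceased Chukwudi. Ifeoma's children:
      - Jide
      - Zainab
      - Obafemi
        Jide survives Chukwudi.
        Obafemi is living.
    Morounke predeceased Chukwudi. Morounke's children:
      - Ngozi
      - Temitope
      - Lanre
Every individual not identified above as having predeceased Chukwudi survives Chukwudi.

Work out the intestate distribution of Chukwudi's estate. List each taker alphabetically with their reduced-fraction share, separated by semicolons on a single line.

Neither parent survives and there are no descendants, so the estate passes to Chukwudi's siblings and their issue per stirpes.
The estate is divided into 2 equal shares of 1/2 among Ifeoma, Morounke.
Ifeoma predeceased; the 1/2 allotted to Ifeoma's branch passes to Ifeoma's issue by representation.
The 1/2 is divided into 3 equal shares of 1/6 among Jide, Zainab, Obafemi.
Jide is living and takes 1/6.
Zainab is living and takes 1/6.
Obafemi is living and takes 1/6.
Morounke predeceased; the 1/2 allotted to Morounke's branch passes to Morounke's issue by representation.
The 1/2 is divided into 3 equal shares of 1/6 among Ngozi, Temitope, Lanre.
Ngozi is living and takes 1/6.
Temitope is living and takes 1/6.
Lanre is living and takes 1/6.

Jide 1/6; Lanre 1/6; Ngozi 1/6; Obafemi 1/6; Temitope 1/6; Zainab 1/6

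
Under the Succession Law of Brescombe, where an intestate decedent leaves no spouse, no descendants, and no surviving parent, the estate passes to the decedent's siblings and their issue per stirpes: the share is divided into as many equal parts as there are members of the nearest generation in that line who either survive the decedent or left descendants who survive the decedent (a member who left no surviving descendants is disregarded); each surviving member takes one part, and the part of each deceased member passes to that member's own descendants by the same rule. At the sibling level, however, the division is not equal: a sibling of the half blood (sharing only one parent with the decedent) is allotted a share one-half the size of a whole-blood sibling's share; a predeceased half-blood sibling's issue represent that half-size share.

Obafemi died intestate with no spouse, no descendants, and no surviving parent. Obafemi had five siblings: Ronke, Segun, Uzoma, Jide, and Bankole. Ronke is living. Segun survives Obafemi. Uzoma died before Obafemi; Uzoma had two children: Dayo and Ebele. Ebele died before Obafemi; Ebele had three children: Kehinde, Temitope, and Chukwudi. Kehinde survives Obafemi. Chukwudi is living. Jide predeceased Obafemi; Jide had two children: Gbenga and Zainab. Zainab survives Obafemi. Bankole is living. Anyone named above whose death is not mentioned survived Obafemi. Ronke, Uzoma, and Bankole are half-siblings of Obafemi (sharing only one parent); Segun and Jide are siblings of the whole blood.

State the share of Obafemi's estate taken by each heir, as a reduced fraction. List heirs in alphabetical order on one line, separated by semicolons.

No spouse, descendants, or parent survives, so the estate passes to Obafemi's siblings per stirpes.
Half-blood siblings count for one-half the weight of whole-blood siblings at the initial division.
Dividing 1 in proportion to weights (total weight 7/2): Ronke (weight 1/2) → 1/7; Segun (weight 1) → 2/7; Uzoma (weight 1/2) → 1/7; Jide (weight 1) → 2/7; Bankole (weight 1/2) → 1/7.
Ronke is living and takes 1/7.
Segun is living and takes 2/7.
Uzoma predeceased; the 1/7 allotted to Uzoma's branch passes to Uzoma's issue by representation.
The 1/7 is divided into 2 equal shares of 1/14 among Dayo, Ebele.
Dayo is living and takes 1/14.
Ebele predeceased; the 1/14 allotted to Ebele's branch passes to Ebele's issue by representation.
The 1/14 is divided into 3 equal shares of 1/42 among Kehinde, Temitope, Chukwudi.
Kehinde is living and takes 1/42.
Temitope is living and takes 1/42.
Chukwudi is living and takes 1/42.
Jide predeceased; the 2/7 allotted to Jide's branch passes to Jide's issue by representation.
The 2/7 is divided into 2 equal shares of 1/7 among Gbenga, Zainab.
Gbenga is living and takes 1/7.
Zainab is living and takes 1/7.
Bankole is living and takes 1/7.

Bankole 1/7; Chukwudi 1/42; Dayo 1/14; Gbenga 1/7; Kehinde 1/42; Ronke 1/7; Segun 2/7; Temitope 1/42; Zainab 1/7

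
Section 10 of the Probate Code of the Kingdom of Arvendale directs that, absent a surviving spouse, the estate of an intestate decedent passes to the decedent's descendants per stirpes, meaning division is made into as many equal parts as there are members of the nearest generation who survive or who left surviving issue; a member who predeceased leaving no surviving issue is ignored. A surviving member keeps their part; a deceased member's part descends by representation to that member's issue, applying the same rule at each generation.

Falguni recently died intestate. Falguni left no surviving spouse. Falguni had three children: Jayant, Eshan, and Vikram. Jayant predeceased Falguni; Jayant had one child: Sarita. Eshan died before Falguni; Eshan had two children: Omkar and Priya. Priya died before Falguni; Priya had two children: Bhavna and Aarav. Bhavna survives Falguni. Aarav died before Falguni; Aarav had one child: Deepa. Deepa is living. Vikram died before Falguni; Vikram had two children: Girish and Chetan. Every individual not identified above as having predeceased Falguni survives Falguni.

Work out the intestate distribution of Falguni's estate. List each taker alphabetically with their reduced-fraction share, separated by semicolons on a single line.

Bhavna 1/12; Chetan 1/6; Deepa 1/12; Girish 1/6; Omkar 1/6; Sarita 1/3

There is no surviving spouse, so the entire estate passes to Falguni's descendants per stirpes.
The estate is divided into 3 equal shares of 1/3 among Jayant, Eshan, Vikram.
Jayant predeceased; the 1/3 allotted to Jayant's branch passes to Jayant's issue by representation.
Sarita is the sole taker at this level and receives the full 1/3.
Eshan predeceased; the 1/3 allotted to Eshan's branch passes to Eshan's issue by representation.
The 1/3 is divided into 2 equal shares of 1/6 among Omkar, Priya.
Omkar is living and takes 1/6.
Priya predeceased; the 1/6 allotted to Priya's branch passes to Priya's issue by representation.
The 1/6 is divided into 2 equal shares of 1/12 among Bhavna, Aarav.
Bhavna is living and takes 1/12.
Aarav predeceased; the 1/12 allotted to Aarav's branch passes to Aarav's issue by representation.
Deepa is the sole taker at this level and receives the full 1/12.
Vikram predeceased; the 1/3 allotted to Vikram's branch passes to Vikram's issue by representation.
The 1/3 is divided into 2 equal shares of 1/6 among Girish, Chetan.
Girish is living and takes 1/6.
Chetan is living and takes 1/6.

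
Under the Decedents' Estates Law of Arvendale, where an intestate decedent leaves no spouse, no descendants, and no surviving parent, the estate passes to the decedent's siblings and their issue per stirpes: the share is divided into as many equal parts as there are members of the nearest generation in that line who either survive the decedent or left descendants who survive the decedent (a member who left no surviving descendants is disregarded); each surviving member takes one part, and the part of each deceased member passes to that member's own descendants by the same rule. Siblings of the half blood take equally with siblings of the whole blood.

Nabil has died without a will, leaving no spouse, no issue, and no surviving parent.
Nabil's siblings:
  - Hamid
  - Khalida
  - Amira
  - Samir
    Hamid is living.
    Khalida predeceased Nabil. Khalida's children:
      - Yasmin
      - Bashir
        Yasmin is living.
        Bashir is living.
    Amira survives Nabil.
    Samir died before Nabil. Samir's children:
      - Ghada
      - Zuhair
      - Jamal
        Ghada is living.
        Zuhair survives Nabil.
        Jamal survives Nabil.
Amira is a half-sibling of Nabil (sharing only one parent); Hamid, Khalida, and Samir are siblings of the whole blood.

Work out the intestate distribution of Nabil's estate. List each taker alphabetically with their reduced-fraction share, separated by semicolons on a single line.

Amira 1/4; Bashir 1/8; Ghada 1/12; Hamid 1/4; Jamal 1/12; Yasmin 1/8; Zuhair 1/12

No spouse, descendants, or parent survives, so the estate passes to Nabil's siblings per stirpes.
Half-blood and whole-blood siblings take equally under the stated rule.
The estate is divided into 4 equal shares of 1/4 among Hamid, Khalida, Amira, Samir.
Hamid is living and takes 1/4.
Khalida predeceased; the 1/4 allotted to Khalida's branch passes to Khalida's issue by representation.
The 1/4 is divided into 2 equal shares of 1/8 among Yasmin, Bashir.
Yasmin is living and takes 1/8.
Bashir is living and takes 1/8.
Amira is living and takes 1/4.
Samir predeceased; the 1/4 allotted to Samir's branch passes to Samir's issue by representation.
The 1/4 is divided into 3 equal shares of 1/12 among Ghada, Zuhair, Jamal.
Ghada is living and takes 1/12.
Zuhair is living and takes 1/12.
Jamal is living and takes 1/12.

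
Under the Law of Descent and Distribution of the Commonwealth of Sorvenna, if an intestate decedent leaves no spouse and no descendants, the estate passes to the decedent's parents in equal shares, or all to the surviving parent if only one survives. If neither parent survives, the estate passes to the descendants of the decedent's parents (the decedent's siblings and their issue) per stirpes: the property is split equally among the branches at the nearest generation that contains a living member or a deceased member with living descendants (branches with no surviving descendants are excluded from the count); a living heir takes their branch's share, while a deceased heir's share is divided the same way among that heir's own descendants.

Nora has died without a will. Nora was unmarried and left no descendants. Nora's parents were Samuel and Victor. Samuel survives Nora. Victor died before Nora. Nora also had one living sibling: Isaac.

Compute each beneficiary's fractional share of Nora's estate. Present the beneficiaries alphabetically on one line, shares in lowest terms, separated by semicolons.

Samuel 1

Only one parent, Samuel, survives, so Samuel takes the entire estate. The siblings take nothing because a surviving parent has priority.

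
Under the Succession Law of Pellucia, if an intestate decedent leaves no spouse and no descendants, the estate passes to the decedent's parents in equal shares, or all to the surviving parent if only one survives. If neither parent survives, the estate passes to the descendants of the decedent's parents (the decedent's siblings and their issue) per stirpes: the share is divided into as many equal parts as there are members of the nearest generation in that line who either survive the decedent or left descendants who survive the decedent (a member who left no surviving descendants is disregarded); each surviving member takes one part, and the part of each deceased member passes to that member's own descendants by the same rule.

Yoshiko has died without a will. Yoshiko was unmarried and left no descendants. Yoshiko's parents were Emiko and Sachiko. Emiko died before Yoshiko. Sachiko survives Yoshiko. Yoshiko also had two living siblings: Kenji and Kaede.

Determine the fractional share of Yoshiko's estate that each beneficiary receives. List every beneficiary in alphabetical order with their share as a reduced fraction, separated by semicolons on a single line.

Only one parent, Sachiko, survives, so Sachiko takes the entire estate. The siblings take nothing because a surviving parent has priority.

Sachiko 1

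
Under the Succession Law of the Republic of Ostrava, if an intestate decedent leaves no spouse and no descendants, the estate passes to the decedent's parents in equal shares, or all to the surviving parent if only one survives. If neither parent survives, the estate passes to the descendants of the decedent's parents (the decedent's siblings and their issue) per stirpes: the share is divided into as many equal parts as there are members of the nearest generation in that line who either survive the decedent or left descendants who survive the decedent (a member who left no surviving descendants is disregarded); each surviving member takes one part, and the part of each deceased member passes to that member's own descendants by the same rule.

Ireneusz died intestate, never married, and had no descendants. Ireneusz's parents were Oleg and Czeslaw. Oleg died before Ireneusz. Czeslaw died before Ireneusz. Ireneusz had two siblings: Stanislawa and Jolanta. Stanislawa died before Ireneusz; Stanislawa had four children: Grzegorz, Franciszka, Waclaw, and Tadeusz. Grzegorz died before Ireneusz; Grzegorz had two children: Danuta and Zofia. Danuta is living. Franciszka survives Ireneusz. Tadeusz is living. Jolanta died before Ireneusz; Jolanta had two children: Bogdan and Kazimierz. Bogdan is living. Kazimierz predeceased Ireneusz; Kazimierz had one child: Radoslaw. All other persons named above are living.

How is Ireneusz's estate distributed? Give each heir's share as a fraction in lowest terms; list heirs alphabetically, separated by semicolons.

Neither parent survives and there are no descendants, so the estate passes to Ireneusz's siblings and their issue per stirpes.
The estate is divided into 2 equal shares of 1/2 among Stanislawa, Jolanta.
Stanislawa predeceased; the 1/2 allotted to Stanislawa's branch passes to Stanislawa's issue by representation.
The 1/2 is divided into 4 equal shares of 1/8 among Grzegorz, Franciszka, Waclaw, Tadeusz.
Grzegorz predeceased; the 1/8 allotted to Grzegorz's branch passes to Grzegorz's issue by representation.
The 1/8 is divided into 2 equal shares of 1/16 among Danuta, Zofia.
Danuta is living and takes 1/16.
Zofia is living and takes 1/16.
Franciszka is living and takes 1/8.
Waclaw is living and takes 1/8.
Tadeusz is living and takes 1/8.
Jolanta predeceased; the 1/2 allotted to Jolanta's branch passes to Jolanta's issue by representation.
The 1/2 is divided into 2 equal shares of 1/4 among Bogdan, Kazimierz.
Bogdan is living and takes 1/4.
Kazimierz predeceased; the 1/4 allotted to Kazimierz's branch passes to Kazimierz's issue by representation.
Radoslaw is the sole taker at this level and receives the full 1/4.

Bogdan 1/4; Danuta 1/16; Franciszka 1/8; Radoslaw 1/4; Tadeusz 1/8; Waclaw 1/8; Zofia 1/16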